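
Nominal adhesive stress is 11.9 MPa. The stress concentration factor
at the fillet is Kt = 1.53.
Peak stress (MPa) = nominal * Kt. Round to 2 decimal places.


Peak = 11.9 * 1.53 = 18.21 MPa

18.21


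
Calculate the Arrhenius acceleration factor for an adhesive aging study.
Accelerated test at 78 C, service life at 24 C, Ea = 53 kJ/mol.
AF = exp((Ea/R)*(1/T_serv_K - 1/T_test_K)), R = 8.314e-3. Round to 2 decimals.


T_test = 351.15 K, T_serv = 297.15 K
Ea/R = 53 / 0.008314 = 6374.79
AF = exp(6374.79 * (1/297.15 - 1/351.15))
= 27.09

27.09


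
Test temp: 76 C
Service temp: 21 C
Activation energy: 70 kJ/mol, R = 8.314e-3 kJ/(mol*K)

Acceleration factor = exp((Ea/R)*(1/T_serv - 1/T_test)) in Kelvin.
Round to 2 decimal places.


AF = exp((70/0.008314)*(1/294.15 - 1/349.15))
= 90.82

90.82


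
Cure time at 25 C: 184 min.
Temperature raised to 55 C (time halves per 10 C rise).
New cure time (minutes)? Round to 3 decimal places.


Acceleration factor = 2^(30/10) = 8.0000
New time = 184 / 8.0000 = 23.000 min

23.000


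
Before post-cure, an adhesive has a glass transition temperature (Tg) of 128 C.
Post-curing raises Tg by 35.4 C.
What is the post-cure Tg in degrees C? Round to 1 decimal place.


Tg_post = Tg_base + delta_Tg
= 128 + 35.4
= 163.4 C

163.4


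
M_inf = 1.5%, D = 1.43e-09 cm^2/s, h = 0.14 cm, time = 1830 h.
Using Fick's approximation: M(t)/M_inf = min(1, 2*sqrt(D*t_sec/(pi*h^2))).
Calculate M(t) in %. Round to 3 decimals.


t = 6588000 s
ratio = min(1, 2*sqrt(1.43e-09*6588000/(pi*0.0196)))
= 0.782297
M(t) = 1.5 * 0.782297 = 1.173%

1.173


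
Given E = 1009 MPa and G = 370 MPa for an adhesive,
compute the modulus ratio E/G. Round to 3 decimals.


E/G ratio = 1009 / 370 = 2.727

2.727


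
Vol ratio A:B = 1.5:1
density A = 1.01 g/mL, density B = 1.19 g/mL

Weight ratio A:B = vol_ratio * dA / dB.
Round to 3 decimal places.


Weight ratio = 1.5 * 1.01 / 1.19
= 1.273

1.273


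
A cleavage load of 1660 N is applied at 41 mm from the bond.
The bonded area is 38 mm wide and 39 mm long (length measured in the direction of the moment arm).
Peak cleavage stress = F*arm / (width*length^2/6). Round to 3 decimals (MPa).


Moment = 1660 * 41 = 68060 N*mm
Section modulus = 38 * 1521 / 6 = 57798 / 6 mm^3
Stress = 68060 / (57798 / 6) = 408360 / 57798
= 7.065 MPa

7.065


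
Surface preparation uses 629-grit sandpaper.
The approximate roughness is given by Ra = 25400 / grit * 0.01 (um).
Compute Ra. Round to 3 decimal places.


Ra = 25400 / 629 * 0.01
= 254 / 629
= 0.404 um

0.404


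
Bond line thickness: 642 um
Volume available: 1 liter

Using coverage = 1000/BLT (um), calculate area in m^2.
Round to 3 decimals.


1 L = 1e6 mm^3, thickness = 642 um = 0.642 mm
Area = 1e6 / 0.642 mm^2 = (1e6 / 0.642) / 1e6 m^2 = 1000 / 642 m^2
= 1.558 m^2

1.558


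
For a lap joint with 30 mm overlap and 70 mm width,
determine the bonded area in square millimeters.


Area = 30 * 70 = 2100 mm^2

2100


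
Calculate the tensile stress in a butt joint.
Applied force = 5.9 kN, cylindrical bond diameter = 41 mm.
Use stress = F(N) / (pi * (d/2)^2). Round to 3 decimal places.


A = pi * 20.5^2 = 1320.2543 mm^2
sigma = 5900.0 / 1320.2543 = 4.469 MPa

4.469


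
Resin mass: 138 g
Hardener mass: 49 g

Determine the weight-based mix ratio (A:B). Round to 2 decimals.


Ratio = 138 / 49 = 2.82

2.82


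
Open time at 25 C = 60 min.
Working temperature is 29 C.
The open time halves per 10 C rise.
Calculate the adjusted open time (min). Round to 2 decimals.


factor = 2^((29 - 25) / 10) = 1.3195
ot = 60 / 1.3195 = 45.47 min

45.47


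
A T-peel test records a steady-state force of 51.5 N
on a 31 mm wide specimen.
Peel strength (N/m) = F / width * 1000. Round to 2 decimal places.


Peel strength = 51.5 / 31 * 1000
= 1661.29 N/m

1661.29


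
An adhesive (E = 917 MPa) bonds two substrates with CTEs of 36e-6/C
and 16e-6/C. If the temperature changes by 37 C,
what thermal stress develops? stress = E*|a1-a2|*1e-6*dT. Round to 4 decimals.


Stress = 917 * |36 - 16| * 1e-6 * 37
= 0.6786 MPa

0.6786


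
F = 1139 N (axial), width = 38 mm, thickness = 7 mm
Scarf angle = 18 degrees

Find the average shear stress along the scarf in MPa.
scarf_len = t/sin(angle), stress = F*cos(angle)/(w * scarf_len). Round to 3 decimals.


scarf_len = 7/sin(18 deg) = 22.6525
cos(18 deg) = 0.951057
stress = 1139*0.951057/(38*22.6525) = 1.258 MPa

1.258


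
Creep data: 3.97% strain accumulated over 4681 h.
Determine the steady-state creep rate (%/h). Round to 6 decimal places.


Rate = 3.97 / 4681 = 0.000848 %/h

0.000848


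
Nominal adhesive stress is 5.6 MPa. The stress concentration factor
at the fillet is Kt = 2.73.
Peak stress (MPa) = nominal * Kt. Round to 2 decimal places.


Peak = 5.6 * 2.73 = 15.29 MPa

15.29


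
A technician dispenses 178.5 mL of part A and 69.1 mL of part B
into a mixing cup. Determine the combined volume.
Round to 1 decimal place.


Combined volume = 178.5 + 69.1
= 247.6 mL

247.6


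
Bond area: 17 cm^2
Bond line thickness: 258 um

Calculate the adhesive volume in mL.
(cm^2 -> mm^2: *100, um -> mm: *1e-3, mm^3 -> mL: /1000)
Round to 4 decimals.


V = 17*100 * 258*1e-3 / 1000
= 0.4386 mL

0.4386


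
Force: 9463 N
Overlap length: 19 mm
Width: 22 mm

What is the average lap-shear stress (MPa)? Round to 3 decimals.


Average shear stress = F / (overlap * width)
= 9463 / (19 * 22)
= 22.639 MPa

22.639


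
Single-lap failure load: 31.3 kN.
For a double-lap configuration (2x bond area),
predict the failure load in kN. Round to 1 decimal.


Failure load = 31.3 * 2 = 62.6 kN

62.6


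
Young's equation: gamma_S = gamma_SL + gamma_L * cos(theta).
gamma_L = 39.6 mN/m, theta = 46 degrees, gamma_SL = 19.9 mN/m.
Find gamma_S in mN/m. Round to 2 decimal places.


cos(46 deg) = 0.694658
gamma_S = 19.9 + 39.6 * 0.694658
= 47.41 mN/m

47.41


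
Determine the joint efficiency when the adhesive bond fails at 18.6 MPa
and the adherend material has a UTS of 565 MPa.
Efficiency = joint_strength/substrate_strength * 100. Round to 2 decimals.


Joint efficiency = 18.6 / 565 * 100
= 3.29%

3.29


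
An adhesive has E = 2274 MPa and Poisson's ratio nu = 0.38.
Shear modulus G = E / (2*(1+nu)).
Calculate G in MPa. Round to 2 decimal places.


G = 2274 / (2*(1+0.38))
= 2274 / 2.76
= 823.91 MPa

823.91


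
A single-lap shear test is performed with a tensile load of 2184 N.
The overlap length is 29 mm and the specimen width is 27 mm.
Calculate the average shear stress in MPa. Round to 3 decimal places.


Shear stress = F / (overlap * width)
= 2184 / (29 * 27)
= 2184 / 783
= 2.789 MPa

2.789


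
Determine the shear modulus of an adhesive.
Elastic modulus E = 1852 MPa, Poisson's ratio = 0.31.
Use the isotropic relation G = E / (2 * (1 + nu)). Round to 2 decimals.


G = 1852 / (2*(1+0.31)) = 1852 / 2.62
= 706.87 MPa

706.87


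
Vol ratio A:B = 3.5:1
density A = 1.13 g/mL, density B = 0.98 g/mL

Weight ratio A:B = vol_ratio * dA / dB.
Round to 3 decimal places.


Weight ratio = 3.5 * 1.13 / 0.98
= 4.036

4.036


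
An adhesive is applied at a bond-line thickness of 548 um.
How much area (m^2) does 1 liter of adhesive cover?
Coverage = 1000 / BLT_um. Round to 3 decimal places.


Coverage = 1000 / 548 = 1.825 m^2

1.825


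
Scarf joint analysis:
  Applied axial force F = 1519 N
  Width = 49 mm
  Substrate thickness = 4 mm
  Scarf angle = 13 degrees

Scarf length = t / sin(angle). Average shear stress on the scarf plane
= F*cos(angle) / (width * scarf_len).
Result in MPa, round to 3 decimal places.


Scarf length = 4 / sin(13 deg) = 17.7816 mm
cos(13 deg) = 0.974370
Shear = 1519 * 0.974370 / (49 * 17.7816)
= 1.699 MPa

1.699


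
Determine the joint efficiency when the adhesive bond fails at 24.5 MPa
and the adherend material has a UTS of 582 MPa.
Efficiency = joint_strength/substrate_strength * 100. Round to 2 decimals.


Joint efficiency = 24.5 / 582 * 100
= 4.21%

4.21


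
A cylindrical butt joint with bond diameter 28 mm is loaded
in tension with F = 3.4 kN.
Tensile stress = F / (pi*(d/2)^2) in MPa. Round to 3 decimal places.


Area = pi * (28/2)^2 = 615.7522 mm^2
Stress = 3.4*1000 / 615.7522
= 5.522 MPa

5.522


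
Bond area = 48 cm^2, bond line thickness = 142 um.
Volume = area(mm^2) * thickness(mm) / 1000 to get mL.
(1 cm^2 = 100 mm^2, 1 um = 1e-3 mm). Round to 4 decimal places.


area_mm2 = 48 * 100 = 4800
blt_mm = 142 * 1e-3 = 0.142
vol_mm3 = 4800 * 0.142 = 681.6
vol_mL = 681.6 / 1000 = 0.6816 mL

0.6816


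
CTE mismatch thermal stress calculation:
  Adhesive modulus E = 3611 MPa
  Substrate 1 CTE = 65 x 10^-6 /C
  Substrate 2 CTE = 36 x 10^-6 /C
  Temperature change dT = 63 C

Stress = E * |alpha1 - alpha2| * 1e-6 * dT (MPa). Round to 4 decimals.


delta_alpha = |65 - 36| = 29 x 10^-6/C
Stress = 3611 * 29e-6 * 63
= 6.5973 MPa

6.5973


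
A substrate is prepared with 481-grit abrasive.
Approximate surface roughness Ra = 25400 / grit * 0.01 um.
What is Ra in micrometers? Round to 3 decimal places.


Ra = 25400 / 481 * 0.01 = 0.528 um

0.528


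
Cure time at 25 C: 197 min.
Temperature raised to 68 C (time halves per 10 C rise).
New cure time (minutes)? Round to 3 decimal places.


Acceleration factor = 2^(43/10) = 19.6983
New time = 197 / 19.6983 = 10.001 min

10.001


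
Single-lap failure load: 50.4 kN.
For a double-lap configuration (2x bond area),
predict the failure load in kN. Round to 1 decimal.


Failure load = 50.4 * 2 = 100.8 kN

100.8


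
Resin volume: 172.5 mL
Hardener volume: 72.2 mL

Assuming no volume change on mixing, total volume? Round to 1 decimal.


V_total = 172.5 + 72.2 = 244.7 mL

244.7


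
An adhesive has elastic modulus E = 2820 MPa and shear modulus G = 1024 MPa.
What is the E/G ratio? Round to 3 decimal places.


E/G = 2820 / 1024 = 2.754

2.754


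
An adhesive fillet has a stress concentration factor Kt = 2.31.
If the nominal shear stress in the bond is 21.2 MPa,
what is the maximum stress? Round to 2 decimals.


Max stress = 21.2 * 2.31 = 48.97 MPa

48.97


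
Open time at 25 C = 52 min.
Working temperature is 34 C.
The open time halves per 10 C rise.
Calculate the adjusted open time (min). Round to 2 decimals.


factor = 2^((34 - 25) / 10) = 1.8661
ot = 52 / 1.8661 = 27.87 min

27.87


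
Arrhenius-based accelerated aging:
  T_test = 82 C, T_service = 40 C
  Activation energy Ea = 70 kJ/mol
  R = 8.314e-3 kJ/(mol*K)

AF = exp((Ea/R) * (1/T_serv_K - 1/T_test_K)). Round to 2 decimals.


T_test_K = 355.15, T_serv_K = 313.15
AF = exp((70/8.314e-3) * (1/313.15 - 1/355.15))
= 24.04

24.04


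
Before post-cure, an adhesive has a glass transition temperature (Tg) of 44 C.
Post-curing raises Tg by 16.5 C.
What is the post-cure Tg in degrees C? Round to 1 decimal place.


Tg_post = Tg_base + delta_Tg
= 44 + 16.5
= 60.5 C

60.5


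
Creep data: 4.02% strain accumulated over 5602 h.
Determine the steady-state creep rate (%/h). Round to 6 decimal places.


Rate = 4.02 / 5602 = 0.000718 %/h

0.000718


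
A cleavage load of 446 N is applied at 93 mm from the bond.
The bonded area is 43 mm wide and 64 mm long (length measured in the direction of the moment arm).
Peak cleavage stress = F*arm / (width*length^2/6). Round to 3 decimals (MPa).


Moment = 446 * 93 = 41478 N*mm
Section modulus = 43 * 4096 / 6 = 176128 / 6 mm^3
Stress = 41478 / (176128 / 6) = 248868 / 176128
= 1.413 MPa

1.413


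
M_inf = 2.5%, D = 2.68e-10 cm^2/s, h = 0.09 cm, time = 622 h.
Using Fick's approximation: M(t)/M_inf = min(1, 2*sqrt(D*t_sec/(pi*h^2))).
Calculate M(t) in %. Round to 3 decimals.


t = 2239200 s
ratio = min(1, 2*sqrt(2.68e-10*2239200/(pi*0.0081)))
= 0.307133
M(t) = 2.5 * 0.307133 = 0.768%

0.768


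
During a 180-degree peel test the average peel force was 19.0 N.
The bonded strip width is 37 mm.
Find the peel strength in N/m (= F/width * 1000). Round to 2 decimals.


Peel strength = F/width * 1000
= 19.0 / 37 * 1000
= 513.51 N/m

513.51


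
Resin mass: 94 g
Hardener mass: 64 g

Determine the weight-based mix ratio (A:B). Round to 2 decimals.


Ratio = 94 / 64 = 1.47

1.47


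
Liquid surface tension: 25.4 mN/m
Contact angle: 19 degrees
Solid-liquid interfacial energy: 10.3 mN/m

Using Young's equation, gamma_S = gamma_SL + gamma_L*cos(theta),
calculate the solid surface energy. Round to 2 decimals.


gamma_S = 10.3 + 25.4 * cos(19)
= 34.32 mN/m

34.32


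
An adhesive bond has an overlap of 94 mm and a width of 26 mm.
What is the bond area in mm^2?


Bond area = overlap * width
= 94 * 26
= 2444 mm^2

2444


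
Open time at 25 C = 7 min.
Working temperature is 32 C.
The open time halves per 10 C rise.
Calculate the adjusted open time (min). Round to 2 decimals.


factor = 2^((32 - 25) / 10) = 1.6245
ot = 7 / 1.6245 = 4.31 min

4.31


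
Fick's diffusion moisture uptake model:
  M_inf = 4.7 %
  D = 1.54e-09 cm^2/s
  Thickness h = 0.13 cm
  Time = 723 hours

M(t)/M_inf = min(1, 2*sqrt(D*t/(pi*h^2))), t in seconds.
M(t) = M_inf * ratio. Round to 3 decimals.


t_sec = 723 * 3600 = 2602800
ratio = 2*sqrt(1.54e-09*2602800/(pi*0.13^2))
= min(1, 0.549531)
= 0.549531
M(t) = 4.7 * 0.549531 = 2.583 %

2.583


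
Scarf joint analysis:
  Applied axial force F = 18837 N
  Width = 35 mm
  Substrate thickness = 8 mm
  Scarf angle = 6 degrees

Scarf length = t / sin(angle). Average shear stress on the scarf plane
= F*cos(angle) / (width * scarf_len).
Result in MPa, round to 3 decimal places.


Scarf length = 8 / sin(6 deg) = 76.5342 mm
cos(6 deg) = 0.994522
Shear = 18837 * 0.994522 / (35 * 76.5342)
= 6.994 MPa

6.994


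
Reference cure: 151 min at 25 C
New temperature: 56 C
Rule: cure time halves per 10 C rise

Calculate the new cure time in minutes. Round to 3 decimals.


factor = 2^((56-25)/10) = 8.5742
t_new = 151 / 8.5742 = 17.611 min

17.611


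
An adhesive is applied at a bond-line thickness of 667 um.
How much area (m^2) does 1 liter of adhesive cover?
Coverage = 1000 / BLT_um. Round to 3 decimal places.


Coverage = 1000 / 667 = 1.499 m^2

1.499


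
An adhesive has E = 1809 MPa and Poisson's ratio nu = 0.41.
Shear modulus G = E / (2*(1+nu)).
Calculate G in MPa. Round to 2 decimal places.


G = 1809 / (2*(1+0.41))
= 1809 / 2.82
= 641.49 MPa

641.49


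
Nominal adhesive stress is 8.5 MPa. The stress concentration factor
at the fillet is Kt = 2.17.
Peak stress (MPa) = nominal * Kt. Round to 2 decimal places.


Peak = 8.5 * 2.17 = 18.45 MPa

18.45


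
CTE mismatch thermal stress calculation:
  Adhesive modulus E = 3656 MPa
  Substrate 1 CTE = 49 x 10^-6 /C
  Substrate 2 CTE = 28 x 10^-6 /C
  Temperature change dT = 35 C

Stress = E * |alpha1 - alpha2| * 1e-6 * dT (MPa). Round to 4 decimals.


delta_alpha = |49 - 28| = 21 x 10^-6/C
Stress = 3656 * 21e-6 * 35
= 2.6872 MPa

2.6872


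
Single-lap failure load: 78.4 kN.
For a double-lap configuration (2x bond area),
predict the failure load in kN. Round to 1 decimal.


Failure load = 78.4 * 2 = 156.8 kN

156.8


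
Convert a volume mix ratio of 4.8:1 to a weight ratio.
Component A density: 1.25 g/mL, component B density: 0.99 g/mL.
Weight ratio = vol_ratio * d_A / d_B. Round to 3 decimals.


= 4.8 * 1.25 / 0.99 = 6.061

6.061


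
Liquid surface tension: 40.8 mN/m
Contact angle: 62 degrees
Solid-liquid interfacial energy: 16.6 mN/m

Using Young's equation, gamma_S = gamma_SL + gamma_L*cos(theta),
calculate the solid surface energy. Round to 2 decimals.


gamma_S = 16.6 + 40.8 * cos(62)
= 35.75 mN/m

35.75


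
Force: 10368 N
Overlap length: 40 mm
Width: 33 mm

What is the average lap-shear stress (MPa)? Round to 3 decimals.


Average shear stress = F / (overlap * width)
= 10368 / (40 * 33)
= 7.855 MPa

7.855


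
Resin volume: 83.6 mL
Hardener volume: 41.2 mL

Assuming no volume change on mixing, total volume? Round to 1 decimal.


V_total = 83.6 + 41.2 = 124.8 mL

124.8


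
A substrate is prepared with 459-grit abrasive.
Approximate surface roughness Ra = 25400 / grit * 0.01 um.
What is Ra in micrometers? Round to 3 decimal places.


Ra = 25400 / 459 * 0.01 = 0.553 um

0.553


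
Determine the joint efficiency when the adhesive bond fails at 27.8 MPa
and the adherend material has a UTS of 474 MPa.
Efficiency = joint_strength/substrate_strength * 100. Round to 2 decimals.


Joint efficiency = 27.8 / 474 * 100
= 5.86%

5.86


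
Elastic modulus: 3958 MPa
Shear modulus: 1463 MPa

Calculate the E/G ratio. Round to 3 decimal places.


E / G = 3958 / 1463 = 2.705

2.705


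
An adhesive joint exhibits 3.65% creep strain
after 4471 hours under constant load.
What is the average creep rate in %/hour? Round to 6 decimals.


Creep rate = strain / time
= 3.65 / 4471
= 0.000816 %/h

0.000816


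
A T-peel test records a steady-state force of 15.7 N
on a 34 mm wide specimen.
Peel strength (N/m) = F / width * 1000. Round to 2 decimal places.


Peel strength = 15.7 / 34 * 1000
= 461.76 N/m

461.76


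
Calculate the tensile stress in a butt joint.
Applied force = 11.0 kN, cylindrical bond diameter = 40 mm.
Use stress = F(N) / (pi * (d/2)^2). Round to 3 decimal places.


A = pi * 20.0^2 = 1256.6371 mm^2
sigma = 11000.0 / 1256.6371 = 8.754 MPa

8.754


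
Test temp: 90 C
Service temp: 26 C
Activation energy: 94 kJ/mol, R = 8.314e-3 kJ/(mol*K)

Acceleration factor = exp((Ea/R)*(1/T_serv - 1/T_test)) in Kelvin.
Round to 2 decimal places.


AF = exp((94/0.008314)*(1/299.15 - 1/363.15))
= 781.13

781.13


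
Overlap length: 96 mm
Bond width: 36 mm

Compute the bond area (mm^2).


Bond area = 96 * 36 = 3456 mm^2

3456


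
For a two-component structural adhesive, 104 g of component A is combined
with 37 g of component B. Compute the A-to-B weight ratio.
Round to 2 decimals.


Weight ratio A:B = 104 / 37
= 2.81

2.81


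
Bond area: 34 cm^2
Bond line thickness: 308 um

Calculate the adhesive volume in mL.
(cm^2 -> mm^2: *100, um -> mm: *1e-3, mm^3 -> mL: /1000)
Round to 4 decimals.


V = 34*100 * 308*1e-3 / 1000
= 1.0472 mL

1.0472


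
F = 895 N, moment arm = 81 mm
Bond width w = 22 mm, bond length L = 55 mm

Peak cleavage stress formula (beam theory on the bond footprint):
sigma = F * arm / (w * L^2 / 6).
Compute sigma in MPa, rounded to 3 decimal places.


sigma = (895 * 81) / (22 * 3025 / 6)
= 72495 * 6 / 66550
= 434970 / 66550
= 6.536 MPa

6.536


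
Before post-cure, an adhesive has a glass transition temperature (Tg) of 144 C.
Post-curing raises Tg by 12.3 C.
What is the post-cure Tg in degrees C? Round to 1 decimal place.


Tg_post = Tg_base + delta_Tg
= 144 + 12.3
= 156.3 C

156.3


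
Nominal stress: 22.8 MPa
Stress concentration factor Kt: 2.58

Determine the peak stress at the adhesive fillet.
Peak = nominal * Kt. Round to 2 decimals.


Peak stress = 22.8 * 2.58
= 58.82 MPa

58.82


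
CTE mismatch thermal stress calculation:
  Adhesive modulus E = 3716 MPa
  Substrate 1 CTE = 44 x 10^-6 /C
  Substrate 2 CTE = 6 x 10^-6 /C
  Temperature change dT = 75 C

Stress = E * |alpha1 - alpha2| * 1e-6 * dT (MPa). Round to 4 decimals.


delta_alpha = |44 - 6| = 38 x 10^-6/C
Stress = 3716 * 38e-6 * 75
= 10.5906 MPa

10.5906


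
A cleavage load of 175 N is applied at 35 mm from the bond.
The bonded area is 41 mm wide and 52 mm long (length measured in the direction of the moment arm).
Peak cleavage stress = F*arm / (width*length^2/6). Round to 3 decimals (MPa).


Moment = 175 * 35 = 6125 N*mm
Section modulus = 41 * 2704 / 6 = 110864 / 6 mm^3
Stress = 6125 / (110864 / 6) = 36750 / 110864
= 0.331 MPa

0.331


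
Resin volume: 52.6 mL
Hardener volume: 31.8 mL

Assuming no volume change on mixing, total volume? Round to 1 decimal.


V_total = 52.6 + 31.8 = 84.4 mL

84.4


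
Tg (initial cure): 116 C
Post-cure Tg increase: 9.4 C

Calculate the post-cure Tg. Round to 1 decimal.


Post-cure Tg = 116 + 9.4 = 125.4 C

125.4


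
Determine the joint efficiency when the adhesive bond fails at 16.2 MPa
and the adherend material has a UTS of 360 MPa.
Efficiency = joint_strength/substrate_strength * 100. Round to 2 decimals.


Joint efficiency = 16.2 / 360 * 100
= 4.50%

4.50


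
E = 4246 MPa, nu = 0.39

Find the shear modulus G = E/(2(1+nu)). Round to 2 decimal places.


G = 4246 / (2 * 1.39)
= 1527.34 MPa

1527.34


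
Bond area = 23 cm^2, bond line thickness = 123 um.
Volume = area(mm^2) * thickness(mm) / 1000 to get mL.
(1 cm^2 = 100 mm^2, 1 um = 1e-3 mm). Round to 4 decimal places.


area_mm2 = 23 * 100 = 2300
blt_mm = 123 * 1e-3 = 0.123
vol_mm3 = 2300 * 0.123 = 282.9
vol_mL = 282.9 / 1000 = 0.2829 mL

0.2829


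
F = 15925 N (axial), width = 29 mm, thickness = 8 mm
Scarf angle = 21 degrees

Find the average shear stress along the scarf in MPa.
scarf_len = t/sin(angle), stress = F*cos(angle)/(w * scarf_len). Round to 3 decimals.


scarf_len = 8/sin(21 deg) = 22.3234
cos(21 deg) = 0.933580
stress = 15925*0.933580/(29*22.3234) = 22.965 MPa

22.965


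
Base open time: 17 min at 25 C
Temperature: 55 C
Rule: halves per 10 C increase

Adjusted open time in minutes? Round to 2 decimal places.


Acceleration = 2^((55-25)/10) = 8.0000
Open time = 17 / 8.0000 = 2.13 min

2.13


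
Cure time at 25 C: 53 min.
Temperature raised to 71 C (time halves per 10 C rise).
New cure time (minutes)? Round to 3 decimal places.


Acceleration factor = 2^(46/10) = 24.2515
New time = 53 / 24.2515 = 2.185 min

2.185


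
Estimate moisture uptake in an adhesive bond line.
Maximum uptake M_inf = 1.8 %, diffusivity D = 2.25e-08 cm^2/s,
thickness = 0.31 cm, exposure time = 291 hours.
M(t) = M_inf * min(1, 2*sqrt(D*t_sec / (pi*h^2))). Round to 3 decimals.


Convert time: 291 h = 1047600 s
ratio = min(1, 2*sqrt(2.25e-08*1047600/(pi*0.31^2)))
= 0.558833
M(t) = 1.8 * 0.558833 = 1.006%

1.006


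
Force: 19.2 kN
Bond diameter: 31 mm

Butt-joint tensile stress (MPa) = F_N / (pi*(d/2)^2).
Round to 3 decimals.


F_N = 19.2 * 1000 = 19200.0 N
A = pi*(15.5)^2 = 754.7676 mm^2
stress = 19200.0 / 754.7676 = 25.438 MPa

25.438


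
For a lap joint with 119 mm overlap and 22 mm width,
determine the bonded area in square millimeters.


Area = 119 * 22 = 2618 mm^2

2618


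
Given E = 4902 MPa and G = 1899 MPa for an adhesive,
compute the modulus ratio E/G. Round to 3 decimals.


E/G ratio = 4902 / 1899 = 2.581

2.581


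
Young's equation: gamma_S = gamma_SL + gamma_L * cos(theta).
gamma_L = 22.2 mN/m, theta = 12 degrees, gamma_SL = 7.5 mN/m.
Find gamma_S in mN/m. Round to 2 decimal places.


cos(12 deg) = 0.978148
gamma_S = 7.5 + 22.2 * 0.978148
= 29.21 mN/m

29.21


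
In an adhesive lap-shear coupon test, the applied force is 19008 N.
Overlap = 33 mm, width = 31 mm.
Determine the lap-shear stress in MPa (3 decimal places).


stress = F / (overlap * width)
= 19008 / (33 * 31)
= 18.581 MPa

18.581


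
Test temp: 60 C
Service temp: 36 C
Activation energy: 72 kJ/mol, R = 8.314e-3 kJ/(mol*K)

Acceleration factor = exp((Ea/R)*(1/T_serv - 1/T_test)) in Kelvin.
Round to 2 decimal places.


AF = exp((72/0.008314)*(1/309.15 - 1/333.15))
= 7.52

7.52


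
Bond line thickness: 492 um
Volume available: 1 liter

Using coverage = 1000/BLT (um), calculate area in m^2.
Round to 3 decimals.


1 L = 1e6 mm^3, thickness = 492 um = 0.492 mm
Area = 1e6 / 0.492 mm^2 = (1e6 / 0.492) / 1e6 m^2 = 1000 / 492 m^2
= 2.033 m^2

2.033


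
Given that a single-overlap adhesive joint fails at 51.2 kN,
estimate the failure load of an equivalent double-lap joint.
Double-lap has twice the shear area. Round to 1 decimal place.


Double-lap factor = 2
Expected load = 51.2 * 2 = 102.4 kN

102.4


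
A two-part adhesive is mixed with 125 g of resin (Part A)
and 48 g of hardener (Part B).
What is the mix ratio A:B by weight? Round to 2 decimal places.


Mix ratio = mass_A / mass_B
= 125 / 48
= 2.60

2.60


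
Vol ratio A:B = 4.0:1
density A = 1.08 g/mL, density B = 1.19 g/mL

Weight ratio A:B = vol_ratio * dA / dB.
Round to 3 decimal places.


Weight ratio = 4.0 * 1.08 / 1.19
= 3.630

3.630


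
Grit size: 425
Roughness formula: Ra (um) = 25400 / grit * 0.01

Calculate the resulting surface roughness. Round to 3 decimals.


Ra = 25400 / 425 * 0.01
= 0.598 um

0.598


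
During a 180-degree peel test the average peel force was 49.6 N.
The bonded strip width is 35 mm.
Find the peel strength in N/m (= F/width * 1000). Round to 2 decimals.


Peel strength = F/width * 1000
= 49.6 / 35 * 1000
= 1417.14 N/m

1417.14


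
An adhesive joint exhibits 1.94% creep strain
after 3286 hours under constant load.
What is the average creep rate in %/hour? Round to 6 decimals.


Creep rate = strain / time
= 1.94 / 3286
= 0.000590 %/h

0.000590


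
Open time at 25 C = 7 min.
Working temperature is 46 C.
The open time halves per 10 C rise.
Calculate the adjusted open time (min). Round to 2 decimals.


factor = 2^((46 - 25) / 10) = 4.2871
ot = 7 / 4.2871 = 1.63 min

1.63


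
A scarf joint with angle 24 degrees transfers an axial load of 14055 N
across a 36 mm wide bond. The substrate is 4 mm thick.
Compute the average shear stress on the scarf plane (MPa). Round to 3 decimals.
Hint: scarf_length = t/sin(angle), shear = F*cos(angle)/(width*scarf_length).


scarf_length = 4 / sin(24 deg) = 9.8344 mm
cos(24 deg) = 0.913545
shear stress = 14055 * 0.913545 / (36 * 9.8344)
= 36.267 MPa

36.267


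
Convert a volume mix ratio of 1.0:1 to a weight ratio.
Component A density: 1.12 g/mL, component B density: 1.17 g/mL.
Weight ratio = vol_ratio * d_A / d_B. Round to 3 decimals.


= 1.0 * 1.12 / 1.17 = 0.957

0.957


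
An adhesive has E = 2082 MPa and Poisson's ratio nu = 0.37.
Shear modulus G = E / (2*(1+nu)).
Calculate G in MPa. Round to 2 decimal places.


G = 2082 / (2*(1+0.37))
= 2082 / 2.74
= 759.85 MPa

759.85


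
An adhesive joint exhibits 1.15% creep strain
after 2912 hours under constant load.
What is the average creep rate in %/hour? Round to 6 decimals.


Creep rate = strain / time
= 1.15 / 2912
= 0.000395 %/h

0.000395


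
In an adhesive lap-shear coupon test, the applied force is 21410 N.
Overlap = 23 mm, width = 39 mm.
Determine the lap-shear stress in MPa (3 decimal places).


stress = F / (overlap * width)
= 21410 / (23 * 39)
= 23.868 MPa

23.868


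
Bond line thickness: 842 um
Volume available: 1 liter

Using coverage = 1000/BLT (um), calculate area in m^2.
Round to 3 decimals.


1 L = 1e6 mm^3, thickness = 842 um = 0.842 mm
Area = 1e6 / 0.842 mm^2 = (1e6 / 0.842) / 1e6 m^2 = 1000 / 842 m^2
= 1.188 m^2

1.188


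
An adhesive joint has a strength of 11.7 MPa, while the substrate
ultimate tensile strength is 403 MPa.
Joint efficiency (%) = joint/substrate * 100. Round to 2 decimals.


Efficiency = 11.7 / 403 * 100
= 2.90%

2.90


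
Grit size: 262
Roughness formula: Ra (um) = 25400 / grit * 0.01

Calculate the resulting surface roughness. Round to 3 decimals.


Ra = 25400 / 262 * 0.01
= 0.969 um

0.969


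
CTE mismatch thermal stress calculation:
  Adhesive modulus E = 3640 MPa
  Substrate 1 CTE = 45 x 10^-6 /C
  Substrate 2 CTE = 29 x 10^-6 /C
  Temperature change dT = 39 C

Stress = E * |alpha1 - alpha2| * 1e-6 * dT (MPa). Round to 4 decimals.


delta_alpha = |45 - 29| = 16 x 10^-6/C
Stress = 3640 * 16e-6 * 39
= 2.2714 MPa

2.2714


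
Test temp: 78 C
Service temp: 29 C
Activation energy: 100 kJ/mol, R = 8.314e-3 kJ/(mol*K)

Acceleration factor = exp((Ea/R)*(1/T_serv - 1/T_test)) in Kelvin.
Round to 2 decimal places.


AF = exp((100/0.008314)*(1/302.15 - 1/351.15))
= 258.48

258.48


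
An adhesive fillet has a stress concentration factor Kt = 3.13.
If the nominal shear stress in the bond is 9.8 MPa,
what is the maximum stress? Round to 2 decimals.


Max stress = 9.8 * 3.13 = 30.67 MPa

30.67


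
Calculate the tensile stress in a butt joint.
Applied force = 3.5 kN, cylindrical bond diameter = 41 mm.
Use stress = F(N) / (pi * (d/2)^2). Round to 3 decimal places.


A = pi * 20.5^2 = 1320.2543 mm^2
sigma = 3500.0 / 1320.2543 = 2.651 MPa

2.651


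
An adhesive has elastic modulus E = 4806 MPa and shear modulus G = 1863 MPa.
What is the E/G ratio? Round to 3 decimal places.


E/G = 4806 / 1863 = 2.580

2.580


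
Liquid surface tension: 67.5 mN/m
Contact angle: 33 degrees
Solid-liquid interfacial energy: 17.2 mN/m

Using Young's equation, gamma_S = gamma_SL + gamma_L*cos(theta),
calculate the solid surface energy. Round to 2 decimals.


gamma_S = 17.2 + 67.5 * cos(33)
= 73.81 mN/m

73.81


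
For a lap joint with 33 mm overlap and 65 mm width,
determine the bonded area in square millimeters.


Area = 33 * 65 = 2145 mm^2

2145


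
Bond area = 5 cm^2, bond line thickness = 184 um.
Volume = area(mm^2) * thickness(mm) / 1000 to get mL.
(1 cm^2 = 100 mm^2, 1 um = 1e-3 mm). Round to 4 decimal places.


area_mm2 = 5 * 100 = 500
blt_mm = 184 * 1e-3 = 0.184
vol_mm3 = 500 * 0.184 = 92.0
vol_mL = 92.0 / 1000 = 0.0920 mL

0.0920


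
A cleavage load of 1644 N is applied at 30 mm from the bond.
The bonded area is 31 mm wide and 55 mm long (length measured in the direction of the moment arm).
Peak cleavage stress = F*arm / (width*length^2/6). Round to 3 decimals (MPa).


Moment = 1644 * 30 = 49320 N*mm
Section modulus = 31 * 3025 / 6 = 93775 / 6 mm^3
Stress = 49320 / (93775 / 6) = 295920 / 93775
= 3.156 MPa

3.156


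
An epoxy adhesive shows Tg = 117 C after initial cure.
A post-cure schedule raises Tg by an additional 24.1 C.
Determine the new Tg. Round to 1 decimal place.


New Tg = 117 + 24.1
= 141.1 C

141.1


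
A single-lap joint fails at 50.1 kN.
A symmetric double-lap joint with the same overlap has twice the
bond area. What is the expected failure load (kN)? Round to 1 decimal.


Double-lap load = 2 * 50.1 = 100.2 kN

100.2


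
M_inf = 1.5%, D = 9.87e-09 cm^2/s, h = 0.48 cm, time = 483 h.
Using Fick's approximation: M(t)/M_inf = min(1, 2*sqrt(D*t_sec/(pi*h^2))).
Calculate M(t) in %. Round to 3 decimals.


t = 1738800 s
ratio = min(1, 2*sqrt(9.87e-09*1738800/(pi*0.2304)))
= 0.307962
M(t) = 1.5 * 0.307962 = 0.462%

0.462


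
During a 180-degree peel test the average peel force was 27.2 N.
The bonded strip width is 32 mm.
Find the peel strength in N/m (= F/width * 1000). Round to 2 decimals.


Peel strength = F/width * 1000
= 27.2 / 32 * 1000
= 850.00 N/m

850.00


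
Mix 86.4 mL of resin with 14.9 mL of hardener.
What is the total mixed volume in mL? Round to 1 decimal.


Total = 86.4 + 14.9 = 101.3 mL

101.3


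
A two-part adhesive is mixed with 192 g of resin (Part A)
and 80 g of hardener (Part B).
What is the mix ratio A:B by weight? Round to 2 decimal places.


Mix ratio = mass_A / mass_B
= 192 / 80
= 2.40

2.40


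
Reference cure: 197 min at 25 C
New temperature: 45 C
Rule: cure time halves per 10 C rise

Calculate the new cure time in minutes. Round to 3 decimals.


factor = 2^((45-25)/10) = 4.0000
t_new = 197 / 4.0000 = 49.250 min

49.250


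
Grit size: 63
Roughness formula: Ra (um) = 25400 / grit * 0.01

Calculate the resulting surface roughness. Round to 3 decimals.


Ra = 25400 / 63 * 0.01
= 4.032 um

4.032


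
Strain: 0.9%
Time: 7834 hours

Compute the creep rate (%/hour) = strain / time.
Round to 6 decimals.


Creep rate = 0.9 / 7834
= 0.000115 %/h

0.000115


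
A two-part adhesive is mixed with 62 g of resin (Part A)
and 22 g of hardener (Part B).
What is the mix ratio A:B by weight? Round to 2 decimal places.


Mix ratio = mass_A / mass_B
= 62 / 22
= 2.82

2.82


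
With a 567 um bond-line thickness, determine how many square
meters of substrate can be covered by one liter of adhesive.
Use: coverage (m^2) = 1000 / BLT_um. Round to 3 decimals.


Coverage = 1000 / 567 = 1.764 m^2

1.764


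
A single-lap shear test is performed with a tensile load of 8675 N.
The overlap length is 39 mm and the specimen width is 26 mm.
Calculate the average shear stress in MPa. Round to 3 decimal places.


Shear stress = F / (overlap * width)
= 8675 / (39 * 26)
= 8675 / 1014
= 8.555 MPa

8.555


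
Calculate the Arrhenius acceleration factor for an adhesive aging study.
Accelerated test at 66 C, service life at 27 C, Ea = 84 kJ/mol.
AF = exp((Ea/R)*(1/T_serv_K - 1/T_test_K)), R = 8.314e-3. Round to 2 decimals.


T_test = 339.15 K, T_serv = 300.15 K
Ea/R = 84 / 0.008314 = 10103.44
AF = exp(10103.44 * (1/300.15 - 1/339.15))
= 47.98

47.98


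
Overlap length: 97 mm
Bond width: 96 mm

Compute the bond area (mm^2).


Bond area = 97 * 96 = 9312 mm^2

9312


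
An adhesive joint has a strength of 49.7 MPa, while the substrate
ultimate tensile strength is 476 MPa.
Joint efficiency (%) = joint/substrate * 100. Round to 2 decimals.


Efficiency = 49.7 / 476 * 100
= 10.44%

10.44


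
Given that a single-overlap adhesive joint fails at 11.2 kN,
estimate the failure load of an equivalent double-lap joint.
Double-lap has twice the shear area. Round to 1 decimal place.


Double-lap factor = 2
Expected load = 11.2 * 2 = 22.4 kN

22.4


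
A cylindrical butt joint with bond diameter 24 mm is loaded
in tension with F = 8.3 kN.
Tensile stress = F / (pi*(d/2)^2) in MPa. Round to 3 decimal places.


Area = pi * (24/2)^2 = 452.3893 mm^2
Stress = 8.3*1000 / 452.3893
= 18.347 MPa

18.347


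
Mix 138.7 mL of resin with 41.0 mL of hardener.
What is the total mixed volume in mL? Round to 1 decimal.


Total = 138.7 + 41.0 = 179.7 mL

179.7


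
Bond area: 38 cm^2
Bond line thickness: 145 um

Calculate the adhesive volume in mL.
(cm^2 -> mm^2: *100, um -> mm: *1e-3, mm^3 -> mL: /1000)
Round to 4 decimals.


V = 38*100 * 145*1e-3 / 1000
= 0.5510 mL

0.5510


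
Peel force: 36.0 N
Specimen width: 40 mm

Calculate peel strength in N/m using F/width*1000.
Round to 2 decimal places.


Peel strength = 36.0 / 40 * 1000 = 900.00 N/m

900.00


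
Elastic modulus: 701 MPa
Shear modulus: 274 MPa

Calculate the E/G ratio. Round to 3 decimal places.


E / G = 701 / 274 = 2.558

2.558


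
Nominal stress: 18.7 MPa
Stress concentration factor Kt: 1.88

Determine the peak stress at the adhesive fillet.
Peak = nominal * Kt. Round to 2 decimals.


Peak stress = 18.7 * 1.88
= 35.16 MPa

35.16


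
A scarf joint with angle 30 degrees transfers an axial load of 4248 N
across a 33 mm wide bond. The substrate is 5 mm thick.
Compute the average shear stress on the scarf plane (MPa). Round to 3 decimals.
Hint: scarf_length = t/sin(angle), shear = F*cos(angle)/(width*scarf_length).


scarf_length = 5 / sin(30 deg) = 10.0000 mm
cos(30 deg) = 0.866025
shear stress = 4248 * 0.866025 / (33 * 10.0000)
= 11.148 MPa

11.148


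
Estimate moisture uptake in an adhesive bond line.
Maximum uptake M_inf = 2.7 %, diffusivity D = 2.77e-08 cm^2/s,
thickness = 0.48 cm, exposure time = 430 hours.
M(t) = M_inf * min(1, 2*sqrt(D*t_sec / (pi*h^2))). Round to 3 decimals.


Convert time: 430 h = 1548000 s
ratio = min(1, 2*sqrt(2.77e-08*1548000/(pi*0.48^2)))
= 0.486787
M(t) = 2.7 * 0.486787 = 1.314%

1.314


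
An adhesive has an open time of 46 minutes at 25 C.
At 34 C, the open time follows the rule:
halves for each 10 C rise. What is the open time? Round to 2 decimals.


Factor = 2^((34-25)/10) = 1.8661
Open time = 46 / 1.8661 = 24.65 min

24.65


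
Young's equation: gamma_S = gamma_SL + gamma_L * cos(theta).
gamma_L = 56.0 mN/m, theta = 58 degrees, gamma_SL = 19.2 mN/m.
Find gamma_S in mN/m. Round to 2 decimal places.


cos(58 deg) = 0.529919
gamma_S = 19.2 + 56.0 * 0.529919
= 48.88 mN/m

48.88


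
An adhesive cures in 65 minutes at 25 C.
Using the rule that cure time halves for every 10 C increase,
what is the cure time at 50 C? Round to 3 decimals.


Factor = 2^((50 - 25) / 10) = 5.6569
Cure time = 65 / 5.6569
= 11.490 minutes

11.490


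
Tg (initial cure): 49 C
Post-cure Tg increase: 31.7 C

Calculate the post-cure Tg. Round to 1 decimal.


Post-cure Tg = 49 + 31.7 = 80.7 C

80.7


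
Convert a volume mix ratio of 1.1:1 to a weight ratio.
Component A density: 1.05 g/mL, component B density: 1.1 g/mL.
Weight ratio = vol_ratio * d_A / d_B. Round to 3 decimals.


= 1.1 * 1.05 / 1.1 = 1.050

1.050


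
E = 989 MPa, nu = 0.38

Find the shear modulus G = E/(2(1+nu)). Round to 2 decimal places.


G = 989 / (2 * 1.38)
= 358.33 MPa

358.33


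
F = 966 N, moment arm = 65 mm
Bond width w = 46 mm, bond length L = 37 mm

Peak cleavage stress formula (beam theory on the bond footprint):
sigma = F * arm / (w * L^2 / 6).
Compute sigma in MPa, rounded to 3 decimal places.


sigma = (966 * 65) / (46 * 1369 / 6)
= 62790 * 6 / 62974
= 376740 / 62974
= 5.982 MPa

5.982


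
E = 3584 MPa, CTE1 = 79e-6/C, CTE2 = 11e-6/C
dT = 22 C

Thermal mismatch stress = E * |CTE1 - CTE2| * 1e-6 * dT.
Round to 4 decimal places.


= 3584 * 68e-6 * 22
= 5.3617 MPa

5.3617


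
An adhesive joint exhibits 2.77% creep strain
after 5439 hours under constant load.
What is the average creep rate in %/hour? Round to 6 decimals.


Creep rate = strain / time
= 2.77 / 5439
= 0.000509 %/h

0.000509


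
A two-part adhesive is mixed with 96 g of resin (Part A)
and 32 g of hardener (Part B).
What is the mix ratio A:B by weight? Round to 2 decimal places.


Mix ratio = mass_A / mass_B
= 96 / 32
= 3.00

3.00


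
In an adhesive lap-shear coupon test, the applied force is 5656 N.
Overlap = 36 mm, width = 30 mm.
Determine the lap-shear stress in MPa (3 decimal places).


stress = F / (overlap * width)
= 5656 / (36 * 30)
= 5.237 MPa

5.237


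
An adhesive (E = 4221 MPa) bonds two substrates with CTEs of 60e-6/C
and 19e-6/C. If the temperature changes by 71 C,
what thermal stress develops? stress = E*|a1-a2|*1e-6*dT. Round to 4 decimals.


Stress = 4221 * |60 - 19| * 1e-6 * 71
= 12.2873 MPa

12.2873


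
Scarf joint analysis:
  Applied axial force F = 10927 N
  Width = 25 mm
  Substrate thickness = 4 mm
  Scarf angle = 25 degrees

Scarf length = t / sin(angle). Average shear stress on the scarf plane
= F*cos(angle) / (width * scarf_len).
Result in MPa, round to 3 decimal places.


Scarf length = 4 / sin(25 deg) = 9.4648 mm
cos(25 deg) = 0.906308
Shear = 10927 * 0.906308 / (25 * 9.4648)
= 41.853 MPa

41.853


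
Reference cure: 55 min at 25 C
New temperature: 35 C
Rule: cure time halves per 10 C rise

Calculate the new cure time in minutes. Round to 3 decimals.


factor = 2^((35-25)/10) = 2.0000
t_new = 55 / 2.0000 = 27.500 min

27.500


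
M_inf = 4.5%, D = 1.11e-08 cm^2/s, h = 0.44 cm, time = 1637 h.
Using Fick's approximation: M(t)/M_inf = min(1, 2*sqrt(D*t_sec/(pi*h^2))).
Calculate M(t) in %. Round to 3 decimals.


t = 5893200 s
ratio = min(1, 2*sqrt(1.11e-08*5893200/(pi*0.1936)))
= 0.655903
M(t) = 4.5 * 0.655903 = 2.952%

2.952


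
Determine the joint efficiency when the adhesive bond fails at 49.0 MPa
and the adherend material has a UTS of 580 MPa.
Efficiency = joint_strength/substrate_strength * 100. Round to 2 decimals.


Joint efficiency = 49.0 / 580 * 100
= 8.45%

8.45


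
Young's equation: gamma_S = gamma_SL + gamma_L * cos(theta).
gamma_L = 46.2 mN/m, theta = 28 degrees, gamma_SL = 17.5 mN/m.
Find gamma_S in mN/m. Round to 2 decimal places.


cos(28 deg) = 0.882948
gamma_S = 17.5 + 46.2 * 0.882948
= 58.29 mN/m

58.29


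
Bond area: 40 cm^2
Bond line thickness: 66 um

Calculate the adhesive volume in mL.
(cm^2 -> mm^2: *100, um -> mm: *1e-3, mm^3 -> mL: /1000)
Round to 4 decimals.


V = 40*100 * 66*1e-3 / 1000
= 0.2640 mL

0.2640


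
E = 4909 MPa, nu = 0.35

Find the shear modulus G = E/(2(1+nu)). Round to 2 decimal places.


G = 4909 / (2 * 1.35)
= 1818.15 MPa

1818.15
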